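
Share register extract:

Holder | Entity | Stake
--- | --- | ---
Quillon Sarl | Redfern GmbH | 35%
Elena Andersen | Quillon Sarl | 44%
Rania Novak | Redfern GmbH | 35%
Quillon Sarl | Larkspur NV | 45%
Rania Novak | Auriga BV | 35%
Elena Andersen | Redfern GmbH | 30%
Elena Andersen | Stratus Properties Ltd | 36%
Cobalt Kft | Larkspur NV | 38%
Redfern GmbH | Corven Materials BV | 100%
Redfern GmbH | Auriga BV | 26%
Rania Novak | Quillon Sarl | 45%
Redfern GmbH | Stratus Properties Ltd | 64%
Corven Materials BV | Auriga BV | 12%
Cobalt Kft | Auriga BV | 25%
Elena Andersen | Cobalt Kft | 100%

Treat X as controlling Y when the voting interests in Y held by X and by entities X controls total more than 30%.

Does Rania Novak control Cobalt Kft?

Rania holds 45% of Quillon, so Rania controls Quillon.
Rania and Quillon together hold 35% + 35% = 70% of Redfern, so Rania controls Redfern.
Redfern holds 100% of Corven, so Rania controls Corven.
Redfern holds 64% of Stratus, so Rania controls Stratus.
Quillon holds 45% of Larkspur, so Rania controls Larkspur.
Corven and Rania and Redfern together hold 12% + 35% + 26% = 73% of Auriga, so Rania controls Auriga.
Neither Rania nor any entity Rania controls holds any voting interest in Cobalt.
So Rania does not control Cobalt.

No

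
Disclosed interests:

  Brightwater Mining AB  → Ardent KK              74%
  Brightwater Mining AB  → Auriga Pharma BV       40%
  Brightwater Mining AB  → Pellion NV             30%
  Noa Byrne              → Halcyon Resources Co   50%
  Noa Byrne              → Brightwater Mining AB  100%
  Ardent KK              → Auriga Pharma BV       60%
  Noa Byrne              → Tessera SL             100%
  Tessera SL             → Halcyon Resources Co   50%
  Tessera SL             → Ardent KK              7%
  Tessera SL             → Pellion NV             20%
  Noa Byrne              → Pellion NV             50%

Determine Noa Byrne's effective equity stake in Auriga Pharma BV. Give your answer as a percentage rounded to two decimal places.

88.60%

Noa reaches Auriga along 3 paths.
Via Brightwater → Ardent: 100% × 74% × 60% = 44.4%.
Via Tessera → Ardent: 100% × 7% × 60% = 4.2%.
Via Brightwater: 100% × 40% = 40%.
Total: 44.4% + 4.2% + 40% = 88.6%.
Rounded: 88.60%.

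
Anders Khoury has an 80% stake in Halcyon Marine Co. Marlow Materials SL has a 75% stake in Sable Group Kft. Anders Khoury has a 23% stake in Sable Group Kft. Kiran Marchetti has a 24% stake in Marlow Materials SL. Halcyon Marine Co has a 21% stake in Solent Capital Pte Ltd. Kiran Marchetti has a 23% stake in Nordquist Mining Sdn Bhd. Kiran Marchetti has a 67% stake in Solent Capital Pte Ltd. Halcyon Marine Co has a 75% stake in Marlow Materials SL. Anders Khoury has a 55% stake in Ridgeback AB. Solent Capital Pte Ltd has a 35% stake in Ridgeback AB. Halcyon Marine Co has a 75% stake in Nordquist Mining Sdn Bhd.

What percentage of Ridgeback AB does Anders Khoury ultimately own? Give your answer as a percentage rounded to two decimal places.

60.88%

Anders reaches Ridgeback along 2 paths.
Direct stake: 55% = 55%.
Via Halcyon → Solent: 80% × 21% × 35% = 5.88%.
Total: 55% + 5.88% = 60.88%.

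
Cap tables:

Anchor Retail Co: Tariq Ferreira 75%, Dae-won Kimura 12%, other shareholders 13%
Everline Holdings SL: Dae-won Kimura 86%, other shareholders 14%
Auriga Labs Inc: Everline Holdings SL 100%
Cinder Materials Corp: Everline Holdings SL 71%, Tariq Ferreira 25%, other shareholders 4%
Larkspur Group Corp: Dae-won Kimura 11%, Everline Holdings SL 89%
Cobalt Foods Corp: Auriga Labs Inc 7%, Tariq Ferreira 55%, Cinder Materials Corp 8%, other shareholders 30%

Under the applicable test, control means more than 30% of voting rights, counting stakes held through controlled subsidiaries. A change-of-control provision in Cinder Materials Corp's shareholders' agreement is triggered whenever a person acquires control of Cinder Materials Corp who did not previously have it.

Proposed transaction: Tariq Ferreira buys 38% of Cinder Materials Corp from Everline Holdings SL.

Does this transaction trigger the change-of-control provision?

Yes

The purchase adds only to Tariq's holdings (Everline's stake shrinks), so Tariq is the only person who could newly come to control Cinder.
Tariq holds 75% of Anchor, so Tariq controls Anchor.
Tariq holds 55% of Cobalt, so Tariq controls Cobalt.
In Cinder, Tariq's side holds only 25%, not > 30%.
So before the transaction, Tariq does not control Cinder.
After the purchase, Tariq's direct stake in Cinder rises to 25% + 38% = 63%, and Everline's stake falls to 33%.
Tariq holds 63% of Cinder, so Tariq controls Cinder.
Tariq did not control Cinder before and does after, so the clause is triggered.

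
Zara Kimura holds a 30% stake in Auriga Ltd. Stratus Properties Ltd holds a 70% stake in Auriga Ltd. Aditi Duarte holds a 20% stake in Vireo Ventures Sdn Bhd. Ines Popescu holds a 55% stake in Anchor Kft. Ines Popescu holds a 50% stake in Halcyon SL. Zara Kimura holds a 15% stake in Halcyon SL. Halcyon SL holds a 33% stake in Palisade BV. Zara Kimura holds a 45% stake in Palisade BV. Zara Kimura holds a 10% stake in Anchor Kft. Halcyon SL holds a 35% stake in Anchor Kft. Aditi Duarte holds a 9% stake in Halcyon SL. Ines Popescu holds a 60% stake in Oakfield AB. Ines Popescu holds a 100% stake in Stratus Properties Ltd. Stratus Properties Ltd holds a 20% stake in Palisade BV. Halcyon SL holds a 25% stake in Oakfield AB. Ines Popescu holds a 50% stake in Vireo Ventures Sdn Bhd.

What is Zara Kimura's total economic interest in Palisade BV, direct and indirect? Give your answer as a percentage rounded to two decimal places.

Zara reaches Palisade along 2 paths.
Via Halcyon: 15% × 33% = 4.95%.
Direct stake: 45% = 45%.
Total: 4.95% + 45% = 49.95%.

49.95%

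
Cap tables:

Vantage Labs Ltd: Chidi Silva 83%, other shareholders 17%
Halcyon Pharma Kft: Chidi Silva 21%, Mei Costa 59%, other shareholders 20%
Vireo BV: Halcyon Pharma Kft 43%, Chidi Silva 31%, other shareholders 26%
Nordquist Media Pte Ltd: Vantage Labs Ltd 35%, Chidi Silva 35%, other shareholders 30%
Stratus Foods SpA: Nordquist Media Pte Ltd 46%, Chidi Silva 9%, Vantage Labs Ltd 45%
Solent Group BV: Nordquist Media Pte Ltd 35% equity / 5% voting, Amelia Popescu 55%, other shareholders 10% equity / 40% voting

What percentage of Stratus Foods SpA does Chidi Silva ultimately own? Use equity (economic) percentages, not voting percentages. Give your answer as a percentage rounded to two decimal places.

Chidi reaches Stratus along 4 paths.
Via Vantage → Nordquist: 83% × 35% × 46% = 13.363%.
Via Nordquist: 35% × 46% = 16.1%.
Direct stake: 9% = 9%.
Via Vantage: 83% × 45% = 37.35%.
Total: 13.363% + 16.1% + 9% + 37.35% = 75.813%.
Rounded: 75.81%.

75.81%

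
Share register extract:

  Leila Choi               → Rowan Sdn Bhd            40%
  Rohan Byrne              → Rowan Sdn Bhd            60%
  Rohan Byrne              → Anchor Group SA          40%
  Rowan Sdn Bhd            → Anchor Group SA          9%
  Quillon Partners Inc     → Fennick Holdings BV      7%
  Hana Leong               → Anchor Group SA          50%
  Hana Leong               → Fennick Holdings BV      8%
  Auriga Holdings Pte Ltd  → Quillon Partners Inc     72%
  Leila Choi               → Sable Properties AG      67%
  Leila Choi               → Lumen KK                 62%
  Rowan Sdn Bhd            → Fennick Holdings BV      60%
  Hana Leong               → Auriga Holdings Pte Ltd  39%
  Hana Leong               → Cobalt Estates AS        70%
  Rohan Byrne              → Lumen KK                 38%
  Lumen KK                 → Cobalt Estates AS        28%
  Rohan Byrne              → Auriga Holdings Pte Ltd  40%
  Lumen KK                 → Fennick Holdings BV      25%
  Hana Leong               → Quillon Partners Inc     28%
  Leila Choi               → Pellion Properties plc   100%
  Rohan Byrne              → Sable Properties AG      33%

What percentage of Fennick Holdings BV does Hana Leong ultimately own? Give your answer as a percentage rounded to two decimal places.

Hana reaches Fennick along 3 paths.
Direct stake: 8% = 8%.
Via Auriga → Quillon: 39% × 72% × 7% = 1.9656%.
Via Quillon: 28% × 7% = 1.96%.
Total: 8% + 1.9656% + 1.96% = 11.9256%.
Rounded: 11.93%.

11.93%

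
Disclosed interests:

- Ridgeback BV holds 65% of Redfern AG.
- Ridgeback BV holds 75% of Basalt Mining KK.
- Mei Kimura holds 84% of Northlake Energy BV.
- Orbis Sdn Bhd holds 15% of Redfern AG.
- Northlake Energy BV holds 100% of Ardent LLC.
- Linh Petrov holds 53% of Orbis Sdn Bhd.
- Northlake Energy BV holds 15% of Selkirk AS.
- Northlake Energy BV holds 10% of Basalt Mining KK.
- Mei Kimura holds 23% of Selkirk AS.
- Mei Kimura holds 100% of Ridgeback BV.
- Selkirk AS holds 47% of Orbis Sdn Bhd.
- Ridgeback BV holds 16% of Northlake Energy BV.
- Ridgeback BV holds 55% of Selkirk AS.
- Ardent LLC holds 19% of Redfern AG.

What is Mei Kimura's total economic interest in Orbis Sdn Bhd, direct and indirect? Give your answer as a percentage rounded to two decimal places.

43.71%

Mei reaches Orbis along 4 paths.
Via Selkirk: 23% × 47% = 10.81%.
Via Ridgeback → Selkirk: 100% × 55% × 47% = 25.85%.
Via Northlake → Selkirk: 84% × 15% × 47% = 5.922%.
Via Ridgeback → Northlake → Selkirk: 100% × 16% × 15% × 47% = 1.128%.
Total: 10.81% + 25.85% + 5.922% + 1.128% = 43.71%.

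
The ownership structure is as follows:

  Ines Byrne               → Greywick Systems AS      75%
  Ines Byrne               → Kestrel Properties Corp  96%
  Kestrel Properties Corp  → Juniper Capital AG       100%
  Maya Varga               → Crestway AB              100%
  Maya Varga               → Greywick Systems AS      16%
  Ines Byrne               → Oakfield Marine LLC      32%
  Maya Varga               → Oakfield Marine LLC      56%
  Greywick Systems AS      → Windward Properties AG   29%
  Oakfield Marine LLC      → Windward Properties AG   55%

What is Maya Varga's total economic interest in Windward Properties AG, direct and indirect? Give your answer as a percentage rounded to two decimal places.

Maya reaches Windward along 2 paths.
Via Oakfield: 56% × 55% = 30.8%.
Via Greywick: 16% × 29% = 4.64%.
Total: 30.8% + 4.64% = 35.44%.

35.44%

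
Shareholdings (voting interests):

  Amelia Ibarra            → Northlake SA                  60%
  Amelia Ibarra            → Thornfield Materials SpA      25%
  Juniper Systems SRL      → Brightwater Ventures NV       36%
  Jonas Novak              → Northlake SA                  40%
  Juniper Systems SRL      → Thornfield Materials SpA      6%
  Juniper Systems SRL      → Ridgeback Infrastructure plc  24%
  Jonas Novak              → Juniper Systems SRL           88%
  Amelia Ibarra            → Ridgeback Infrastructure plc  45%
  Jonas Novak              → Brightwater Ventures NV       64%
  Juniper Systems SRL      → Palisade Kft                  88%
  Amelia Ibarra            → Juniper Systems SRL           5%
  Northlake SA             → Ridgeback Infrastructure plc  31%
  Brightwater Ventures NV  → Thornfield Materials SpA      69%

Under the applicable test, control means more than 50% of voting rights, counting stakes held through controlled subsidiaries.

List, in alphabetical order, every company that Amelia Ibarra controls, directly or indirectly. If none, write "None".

Amelia holds 60% of Northlake, so Amelia controls Northlake.
Northlake and Amelia together hold 31% + 45% = 76% of Ridgeback, so Amelia controls Ridgeback.
No other company's threshold is met.

Northlake SA, Ridgeback Infrastructure plc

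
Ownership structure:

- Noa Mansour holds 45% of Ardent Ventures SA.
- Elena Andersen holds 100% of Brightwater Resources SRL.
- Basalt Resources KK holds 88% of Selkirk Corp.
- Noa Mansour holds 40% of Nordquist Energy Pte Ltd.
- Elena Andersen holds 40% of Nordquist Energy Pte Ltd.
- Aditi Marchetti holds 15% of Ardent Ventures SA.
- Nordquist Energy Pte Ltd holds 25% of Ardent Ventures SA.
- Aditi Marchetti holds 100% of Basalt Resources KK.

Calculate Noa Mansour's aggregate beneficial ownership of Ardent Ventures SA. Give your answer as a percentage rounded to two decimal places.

Noa reaches Ardent along 2 paths.
Via Nordquist: 40% × 25% = 10%.
Direct stake: 45% = 45%.
Total: 10% + 45% = 55%.
Rounded: 55.00%.

55.00%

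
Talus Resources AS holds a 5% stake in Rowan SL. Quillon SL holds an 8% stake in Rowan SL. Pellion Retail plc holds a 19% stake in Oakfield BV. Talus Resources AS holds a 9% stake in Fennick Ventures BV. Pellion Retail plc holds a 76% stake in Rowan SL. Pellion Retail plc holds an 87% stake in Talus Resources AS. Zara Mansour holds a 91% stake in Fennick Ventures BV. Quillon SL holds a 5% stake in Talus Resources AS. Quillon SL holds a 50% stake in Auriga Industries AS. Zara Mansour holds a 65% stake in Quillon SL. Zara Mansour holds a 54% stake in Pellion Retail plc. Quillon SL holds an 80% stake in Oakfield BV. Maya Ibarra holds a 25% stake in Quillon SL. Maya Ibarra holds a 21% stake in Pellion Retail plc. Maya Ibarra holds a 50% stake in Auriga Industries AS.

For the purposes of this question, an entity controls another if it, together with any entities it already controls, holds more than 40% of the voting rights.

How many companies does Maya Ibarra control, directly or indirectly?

1

Maya holds 50% of Auriga, so Maya controls Auriga.
No other company's threshold is met.
Maya controls 1 company.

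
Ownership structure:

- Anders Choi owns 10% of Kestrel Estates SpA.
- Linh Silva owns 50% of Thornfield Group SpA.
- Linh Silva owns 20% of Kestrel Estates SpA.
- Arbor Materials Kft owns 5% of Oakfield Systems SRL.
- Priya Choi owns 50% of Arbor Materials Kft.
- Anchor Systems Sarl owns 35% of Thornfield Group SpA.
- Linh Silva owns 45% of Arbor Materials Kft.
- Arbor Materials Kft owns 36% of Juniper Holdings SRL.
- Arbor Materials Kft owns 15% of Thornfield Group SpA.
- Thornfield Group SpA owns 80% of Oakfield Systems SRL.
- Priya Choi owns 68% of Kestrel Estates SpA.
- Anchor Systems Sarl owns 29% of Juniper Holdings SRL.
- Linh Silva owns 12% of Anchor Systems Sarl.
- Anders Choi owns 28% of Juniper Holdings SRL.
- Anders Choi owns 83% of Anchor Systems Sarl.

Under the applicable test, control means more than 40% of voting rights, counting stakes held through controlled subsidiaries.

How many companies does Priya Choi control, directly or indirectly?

Priya holds 50% of Arbor, so Priya controls Arbor.
Priya holds 68% of Kestrel, so Priya controls Kestrel.
No other company's threshold is met.
Priya controls 2 companies.

2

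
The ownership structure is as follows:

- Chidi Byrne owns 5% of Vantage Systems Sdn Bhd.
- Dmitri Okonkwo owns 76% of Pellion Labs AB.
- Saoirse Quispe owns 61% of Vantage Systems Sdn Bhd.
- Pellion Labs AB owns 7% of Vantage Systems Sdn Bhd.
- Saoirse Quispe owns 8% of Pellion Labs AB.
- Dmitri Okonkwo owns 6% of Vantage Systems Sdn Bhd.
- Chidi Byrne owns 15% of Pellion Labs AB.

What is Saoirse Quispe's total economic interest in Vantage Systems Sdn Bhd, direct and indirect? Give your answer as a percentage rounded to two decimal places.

Saoirse reaches Vantage along 2 paths.
Via Pellion: 8% × 7% = 0.56%.
Direct stake: 61% = 61%.
Total: 0.56% + 61% = 61.56%.

61.56%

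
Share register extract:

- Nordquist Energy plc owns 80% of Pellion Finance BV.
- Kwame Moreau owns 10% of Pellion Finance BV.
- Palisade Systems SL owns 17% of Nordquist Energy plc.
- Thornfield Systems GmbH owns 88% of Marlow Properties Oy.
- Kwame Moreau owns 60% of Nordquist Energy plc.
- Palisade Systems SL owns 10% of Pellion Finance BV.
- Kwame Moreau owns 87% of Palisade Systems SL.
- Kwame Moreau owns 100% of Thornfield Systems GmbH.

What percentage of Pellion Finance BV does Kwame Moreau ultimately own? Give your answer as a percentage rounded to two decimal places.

Kwame reaches Pellion along 4 paths.
Direct stake: 10% = 10%.
Via Palisade: 87% × 10% = 8.7%.
Via Nordquist: 60% × 80% = 48%.
Via Palisade → Nordquist: 87% × 17% × 80% = 11.832%.
Total: 10% + 8.7% + 48% + 11.832% = 78.532%.
Rounded: 78.53%.

78.53%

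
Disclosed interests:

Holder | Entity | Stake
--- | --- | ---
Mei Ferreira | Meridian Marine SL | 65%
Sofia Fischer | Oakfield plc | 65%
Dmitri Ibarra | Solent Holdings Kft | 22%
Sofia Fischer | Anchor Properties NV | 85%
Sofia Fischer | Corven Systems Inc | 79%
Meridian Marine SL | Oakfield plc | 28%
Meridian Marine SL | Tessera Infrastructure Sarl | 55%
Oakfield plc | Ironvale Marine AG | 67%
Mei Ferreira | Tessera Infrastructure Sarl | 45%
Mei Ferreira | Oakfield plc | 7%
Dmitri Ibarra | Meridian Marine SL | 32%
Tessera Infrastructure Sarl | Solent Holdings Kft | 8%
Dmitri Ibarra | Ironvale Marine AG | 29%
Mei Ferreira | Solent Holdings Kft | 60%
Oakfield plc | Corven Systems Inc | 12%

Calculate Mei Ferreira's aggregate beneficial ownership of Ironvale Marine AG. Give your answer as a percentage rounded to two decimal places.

Mei reaches Ironvale along 2 paths.
Via Oakfield: 7% × 67% = 4.69%.
Via Meridian → Oakfield: 65% × 28% × 67% = 12.194%.
Total: 4.69% + 12.194% = 16.884%.
Rounded: 16.88%.

16.88%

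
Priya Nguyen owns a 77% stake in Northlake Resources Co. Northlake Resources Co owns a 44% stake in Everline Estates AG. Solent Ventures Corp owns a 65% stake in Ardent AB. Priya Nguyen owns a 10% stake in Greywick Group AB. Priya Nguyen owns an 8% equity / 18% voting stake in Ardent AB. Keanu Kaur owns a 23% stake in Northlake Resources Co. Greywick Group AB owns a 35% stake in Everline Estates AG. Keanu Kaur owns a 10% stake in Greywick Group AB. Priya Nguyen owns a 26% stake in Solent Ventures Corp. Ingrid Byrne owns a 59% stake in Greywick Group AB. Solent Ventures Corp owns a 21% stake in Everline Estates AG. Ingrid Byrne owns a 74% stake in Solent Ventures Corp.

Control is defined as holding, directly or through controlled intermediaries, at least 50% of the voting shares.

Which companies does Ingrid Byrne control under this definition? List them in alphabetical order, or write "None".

Ardent AB, Everline Estates AG, Greywick Group AB, Solent Ventures Corp

Ingrid holds 74% of Solent, so Ingrid controls Solent.
Ingrid holds 59% of Greywick, so Ingrid controls Greywick.
Solent and Greywick together hold 21% + 35% = 56% of Everline, so Ingrid controls Everline.
Solent holds 65% of Ardent, so Ingrid controls Ardent.
No other company's threshold is met.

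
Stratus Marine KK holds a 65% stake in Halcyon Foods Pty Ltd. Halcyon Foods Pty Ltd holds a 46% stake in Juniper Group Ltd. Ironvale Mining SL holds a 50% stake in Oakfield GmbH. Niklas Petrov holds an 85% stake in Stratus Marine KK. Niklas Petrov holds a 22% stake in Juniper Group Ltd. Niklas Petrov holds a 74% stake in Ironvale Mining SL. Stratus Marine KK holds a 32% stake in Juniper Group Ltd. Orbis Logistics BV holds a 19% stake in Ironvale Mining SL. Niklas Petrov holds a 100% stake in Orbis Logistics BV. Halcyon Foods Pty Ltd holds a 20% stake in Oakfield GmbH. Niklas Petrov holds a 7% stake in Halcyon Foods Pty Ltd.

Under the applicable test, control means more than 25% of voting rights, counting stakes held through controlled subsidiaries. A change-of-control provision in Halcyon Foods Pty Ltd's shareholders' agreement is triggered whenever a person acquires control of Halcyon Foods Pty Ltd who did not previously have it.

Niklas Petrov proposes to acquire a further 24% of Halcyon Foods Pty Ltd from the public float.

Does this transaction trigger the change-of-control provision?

The purchase changes only Niklas's holdings, so Niklas is the only person who could newly come to control Halcyon.
Niklas holds 85% of Stratus, so Niklas controls Stratus.
Niklas and Stratus together hold 7% + 65% = 72% of Halcyon, so Niklas controls Halcyon.
So Niklas already controls Halcyon before the transaction.
After the purchase, Niklas's direct stake in Halcyon rises to 7% + 24% = 31%.
Niklas controlled Halcyon already, so this is not a new person acquiring control; every other person's position is unchanged or reduced.
No new person acquires control, so the clause is not triggered.

No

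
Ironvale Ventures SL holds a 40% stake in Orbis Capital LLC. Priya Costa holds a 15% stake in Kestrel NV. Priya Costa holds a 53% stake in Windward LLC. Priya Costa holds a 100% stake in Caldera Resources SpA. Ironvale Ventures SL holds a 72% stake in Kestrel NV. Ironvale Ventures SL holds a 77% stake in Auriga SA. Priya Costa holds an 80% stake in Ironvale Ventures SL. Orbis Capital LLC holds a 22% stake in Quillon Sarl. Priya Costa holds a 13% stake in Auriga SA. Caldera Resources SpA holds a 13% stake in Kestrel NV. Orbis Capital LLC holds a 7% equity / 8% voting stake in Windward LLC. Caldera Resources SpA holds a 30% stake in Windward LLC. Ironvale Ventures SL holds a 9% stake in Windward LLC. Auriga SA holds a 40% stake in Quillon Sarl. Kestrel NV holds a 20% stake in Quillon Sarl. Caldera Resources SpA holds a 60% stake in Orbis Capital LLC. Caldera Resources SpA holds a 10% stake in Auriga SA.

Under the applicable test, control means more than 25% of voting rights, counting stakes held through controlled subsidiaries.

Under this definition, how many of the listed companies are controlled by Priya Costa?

7

Priya holds 100% of Caldera, so Priya controls Caldera.
Priya holds 80% of Ironvale, so Priya controls Ironvale.
Priya and Ironvale and Caldera together hold 15% + 72% + 13% = 100% of Kestrel, so Priya controls Kestrel.
Ironvale and Caldera together hold 40% + 60% = 100% of Orbis, so Priya controls Orbis.
Caldera and Orbis and Priya and Ironvale together hold 30% + 8% + 53% + 9% = 100% of Windward, so Priya controls Windward.
Priya and Caldera and Ironvale together hold 13% + 10% + 77% = 100% of Auriga, so Priya controls Auriga.
Orbis and Kestrel and Auriga together hold 22% + 20% + 40% = 82% of Quillon, so Priya controls Quillon.
Priya controls 7 companies.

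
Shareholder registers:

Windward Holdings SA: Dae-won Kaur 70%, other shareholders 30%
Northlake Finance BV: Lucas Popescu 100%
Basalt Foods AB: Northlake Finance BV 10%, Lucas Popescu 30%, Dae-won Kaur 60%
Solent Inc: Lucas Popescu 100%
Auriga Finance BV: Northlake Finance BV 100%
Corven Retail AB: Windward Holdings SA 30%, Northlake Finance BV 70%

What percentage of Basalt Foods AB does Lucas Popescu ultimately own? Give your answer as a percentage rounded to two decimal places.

Lucas reaches Basalt along 2 paths.
Via Northlake: 100% × 10% = 10%.
Direct stake: 30% = 30%.
Total: 10% + 30% = 40%.
Rounded: 40.00%.

40.00%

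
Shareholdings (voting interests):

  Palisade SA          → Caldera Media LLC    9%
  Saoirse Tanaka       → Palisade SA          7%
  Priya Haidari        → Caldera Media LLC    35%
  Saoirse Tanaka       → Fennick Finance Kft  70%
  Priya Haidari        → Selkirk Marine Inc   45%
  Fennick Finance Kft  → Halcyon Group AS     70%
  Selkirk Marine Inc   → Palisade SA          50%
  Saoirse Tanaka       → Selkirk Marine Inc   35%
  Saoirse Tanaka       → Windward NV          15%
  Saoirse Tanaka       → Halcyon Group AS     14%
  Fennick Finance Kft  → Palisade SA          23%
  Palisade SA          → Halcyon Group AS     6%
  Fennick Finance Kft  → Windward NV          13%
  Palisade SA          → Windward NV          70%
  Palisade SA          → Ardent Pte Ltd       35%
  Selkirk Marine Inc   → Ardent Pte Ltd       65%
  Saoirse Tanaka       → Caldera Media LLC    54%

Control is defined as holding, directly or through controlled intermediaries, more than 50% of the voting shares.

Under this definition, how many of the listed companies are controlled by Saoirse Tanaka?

Saoirse holds 70% of Fennick, so Saoirse controls Fennick.
Saoirse and Fennick together hold 14% + 70% = 84% of Halcyon, so Saoirse controls Halcyon.
Saoirse holds 54% of Caldera, so Saoirse controls Caldera.
No other company's threshold is met.
Saoirse controls 3 companies.

3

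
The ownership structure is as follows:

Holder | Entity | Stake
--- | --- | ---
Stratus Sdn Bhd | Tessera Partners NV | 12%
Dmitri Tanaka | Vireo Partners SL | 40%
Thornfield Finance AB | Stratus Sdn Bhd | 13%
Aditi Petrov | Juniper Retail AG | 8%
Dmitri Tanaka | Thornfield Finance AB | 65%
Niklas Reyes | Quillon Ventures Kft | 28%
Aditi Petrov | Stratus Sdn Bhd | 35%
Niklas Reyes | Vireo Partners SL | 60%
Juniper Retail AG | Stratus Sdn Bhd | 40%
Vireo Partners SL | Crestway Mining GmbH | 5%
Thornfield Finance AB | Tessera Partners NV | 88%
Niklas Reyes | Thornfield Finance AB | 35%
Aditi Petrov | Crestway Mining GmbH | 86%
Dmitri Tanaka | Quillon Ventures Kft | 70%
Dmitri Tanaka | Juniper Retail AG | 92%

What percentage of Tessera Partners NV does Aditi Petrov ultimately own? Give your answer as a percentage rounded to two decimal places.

Aditi reaches Tessera along 2 paths.
Via Stratus: 35% × 12% = 4.2%.
Via Juniper → Stratus: 8% × 40% × 12% = 0.384%.
Total: 4.2% + 0.384% = 4.584%.
Rounded: 4.58%.

4.58%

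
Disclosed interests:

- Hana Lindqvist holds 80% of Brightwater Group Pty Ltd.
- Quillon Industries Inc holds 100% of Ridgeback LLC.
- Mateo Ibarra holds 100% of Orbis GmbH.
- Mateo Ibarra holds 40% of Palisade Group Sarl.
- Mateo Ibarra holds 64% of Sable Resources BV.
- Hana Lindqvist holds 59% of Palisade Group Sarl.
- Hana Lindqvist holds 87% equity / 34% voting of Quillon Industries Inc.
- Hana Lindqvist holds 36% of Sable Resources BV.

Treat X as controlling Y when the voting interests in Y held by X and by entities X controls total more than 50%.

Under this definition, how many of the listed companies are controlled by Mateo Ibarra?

Mateo holds 64% of Sable, so Mateo controls Sable.
Mateo holds 100% of Orbis, so Mateo controls Orbis.
No other company's threshold is met.
Mateo controls 2 companies.

2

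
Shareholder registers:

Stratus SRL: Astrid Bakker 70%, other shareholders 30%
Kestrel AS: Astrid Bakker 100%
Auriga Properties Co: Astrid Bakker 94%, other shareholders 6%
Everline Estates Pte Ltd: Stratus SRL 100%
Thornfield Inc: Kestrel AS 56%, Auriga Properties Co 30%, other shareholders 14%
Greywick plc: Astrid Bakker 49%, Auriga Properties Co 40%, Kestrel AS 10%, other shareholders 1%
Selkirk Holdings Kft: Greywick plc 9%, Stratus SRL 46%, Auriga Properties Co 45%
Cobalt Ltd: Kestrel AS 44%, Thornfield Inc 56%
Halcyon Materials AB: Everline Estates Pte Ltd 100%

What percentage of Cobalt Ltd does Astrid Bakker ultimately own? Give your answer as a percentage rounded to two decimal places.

91.15%

Astrid reaches Cobalt along 3 paths.
Via Kestrel: 100% × 44% = 44%.
Via Kestrel → Thornfield: 100% × 56% × 56% = 31.36%.
Via Auriga → Thornfield: 94% × 30% × 56% = 15.792%.
Total: 44% + 31.36% + 15.792% = 91.152%.
Rounded: 91.15%.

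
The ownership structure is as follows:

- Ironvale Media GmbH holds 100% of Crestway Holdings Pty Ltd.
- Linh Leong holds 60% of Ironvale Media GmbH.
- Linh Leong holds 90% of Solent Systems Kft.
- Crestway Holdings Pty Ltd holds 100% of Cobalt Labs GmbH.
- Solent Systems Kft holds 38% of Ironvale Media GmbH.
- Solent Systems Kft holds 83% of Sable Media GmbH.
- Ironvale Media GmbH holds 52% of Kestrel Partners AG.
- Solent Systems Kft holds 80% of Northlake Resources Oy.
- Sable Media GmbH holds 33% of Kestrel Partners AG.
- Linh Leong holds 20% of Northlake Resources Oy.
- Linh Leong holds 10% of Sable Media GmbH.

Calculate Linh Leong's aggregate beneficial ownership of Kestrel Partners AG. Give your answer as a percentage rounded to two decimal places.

76.94%

Linh reaches Kestrel along 4 paths.
Via Solent → Sable: 90% × 83% × 33% = 24.651%.
Via Sable: 10% × 33% = 3.3%.
Via Solent → Ironvale: 90% × 38% × 52% = 17.784%.
Via Ironvale: 60% × 52% = 31.2%.
Total: 24.651% + 3.3% + 17.784% + 31.2% = 76.935%.
Rounded: 76.94%.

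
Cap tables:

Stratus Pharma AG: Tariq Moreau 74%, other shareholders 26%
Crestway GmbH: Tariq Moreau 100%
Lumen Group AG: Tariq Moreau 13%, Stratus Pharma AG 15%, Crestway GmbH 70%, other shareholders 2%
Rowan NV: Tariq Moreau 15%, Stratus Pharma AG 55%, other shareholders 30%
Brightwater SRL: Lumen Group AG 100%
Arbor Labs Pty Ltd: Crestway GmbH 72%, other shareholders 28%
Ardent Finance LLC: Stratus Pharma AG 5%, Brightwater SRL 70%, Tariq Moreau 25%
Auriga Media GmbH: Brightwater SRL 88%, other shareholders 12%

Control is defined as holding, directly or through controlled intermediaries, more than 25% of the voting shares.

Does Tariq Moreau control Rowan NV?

Tariq holds 74% of Stratus, so Tariq controls Stratus.
Tariq and Stratus together hold 15% + 55% = 70% of Rowan, so Tariq controls Rowan.

Yes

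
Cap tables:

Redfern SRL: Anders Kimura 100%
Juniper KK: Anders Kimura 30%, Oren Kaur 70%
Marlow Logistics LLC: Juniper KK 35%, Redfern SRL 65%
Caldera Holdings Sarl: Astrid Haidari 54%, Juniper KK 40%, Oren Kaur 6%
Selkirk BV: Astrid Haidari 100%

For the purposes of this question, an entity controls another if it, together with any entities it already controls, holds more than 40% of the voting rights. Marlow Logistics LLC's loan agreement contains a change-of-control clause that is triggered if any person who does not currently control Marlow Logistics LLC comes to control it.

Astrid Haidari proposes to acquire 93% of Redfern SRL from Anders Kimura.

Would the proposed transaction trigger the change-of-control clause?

The purchase adds only to Astrid's holdings (Anders's stake shrinks), so Astrid is the only person who could newly come to control Marlow.
Astrid holds 54% of Caldera, so Astrid controls Caldera.
Astrid holds 100% of Selkirk, so Astrid controls Selkirk.
Neither Astrid nor any entity Astrid controls holds any voting interest in Marlow.
So before the transaction, Astrid does not control Marlow.
After the purchase, Astrid holds 93% of Redfern directly, and Anders's stake falls to 7%.
Astrid holds 93% of Redfern, so Astrid controls Redfern.
Redfern holds 65% of Marlow, so Astrid controls Marlow.
Astrid did not control Marlow before and does after, so the clause is triggered.

Yes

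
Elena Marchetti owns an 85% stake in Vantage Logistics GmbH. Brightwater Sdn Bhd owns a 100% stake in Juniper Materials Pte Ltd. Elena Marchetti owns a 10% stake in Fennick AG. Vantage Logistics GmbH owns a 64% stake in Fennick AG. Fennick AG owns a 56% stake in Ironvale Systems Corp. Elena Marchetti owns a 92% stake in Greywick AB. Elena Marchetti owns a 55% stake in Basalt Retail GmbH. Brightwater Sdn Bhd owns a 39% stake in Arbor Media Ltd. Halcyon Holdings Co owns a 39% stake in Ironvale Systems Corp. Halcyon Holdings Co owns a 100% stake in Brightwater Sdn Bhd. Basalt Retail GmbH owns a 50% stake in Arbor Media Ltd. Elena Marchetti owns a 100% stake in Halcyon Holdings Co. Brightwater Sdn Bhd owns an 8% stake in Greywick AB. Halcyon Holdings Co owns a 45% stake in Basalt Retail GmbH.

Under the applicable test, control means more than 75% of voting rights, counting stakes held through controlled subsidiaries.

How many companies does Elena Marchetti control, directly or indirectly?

7

Elena holds 100% of Halcyon, so Elena controls Halcyon.
Elena holds 85% of Vantage, so Elena controls Vantage.
Halcyon holds 100% of Brightwater, so Elena controls Brightwater.
Halcyon and Elena together hold 45% + 55% = 100% of Basalt, so Elena controls Basalt.
Brightwater and Basalt together hold 39% + 50% = 89% of Arbor, so Elena controls Arbor.
Elena and Brightwater together hold 92% + 8% = 100% of Greywick, so Elena controls Greywick.
Brightwater holds 100% of Juniper, so Elena controls Juniper.
No other company's threshold is met.
Elena controls 7 companies.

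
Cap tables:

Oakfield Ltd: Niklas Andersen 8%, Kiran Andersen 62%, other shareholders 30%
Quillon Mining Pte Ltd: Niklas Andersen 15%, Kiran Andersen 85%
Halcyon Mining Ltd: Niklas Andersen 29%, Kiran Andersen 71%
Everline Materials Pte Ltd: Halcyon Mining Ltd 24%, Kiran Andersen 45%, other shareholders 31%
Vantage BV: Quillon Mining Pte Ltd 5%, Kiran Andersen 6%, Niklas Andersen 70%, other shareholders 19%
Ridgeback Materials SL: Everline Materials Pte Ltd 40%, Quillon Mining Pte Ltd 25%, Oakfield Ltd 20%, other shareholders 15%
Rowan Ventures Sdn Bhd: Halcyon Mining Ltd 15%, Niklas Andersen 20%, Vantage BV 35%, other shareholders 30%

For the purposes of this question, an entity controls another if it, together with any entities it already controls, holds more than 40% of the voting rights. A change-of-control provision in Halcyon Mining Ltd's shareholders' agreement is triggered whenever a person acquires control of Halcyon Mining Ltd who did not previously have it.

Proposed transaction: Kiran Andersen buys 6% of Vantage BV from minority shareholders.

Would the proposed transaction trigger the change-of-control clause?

No

The purchase changes only Kiran's holdings, so Kiran is the only person who could newly come to control Halcyon.
Kiran holds 71% of Halcyon, so Kiran controls Halcyon.
So Kiran already controls Halcyon before the transaction.
After the purchase, Kiran's direct stake in Vantage rises to 6% + 6% = 12%.
Kiran controlled Halcyon already, so this is not a new person acquiring control; every other person's position is unchanged or reduced.
No new person acquires control, so the clause is not triggered.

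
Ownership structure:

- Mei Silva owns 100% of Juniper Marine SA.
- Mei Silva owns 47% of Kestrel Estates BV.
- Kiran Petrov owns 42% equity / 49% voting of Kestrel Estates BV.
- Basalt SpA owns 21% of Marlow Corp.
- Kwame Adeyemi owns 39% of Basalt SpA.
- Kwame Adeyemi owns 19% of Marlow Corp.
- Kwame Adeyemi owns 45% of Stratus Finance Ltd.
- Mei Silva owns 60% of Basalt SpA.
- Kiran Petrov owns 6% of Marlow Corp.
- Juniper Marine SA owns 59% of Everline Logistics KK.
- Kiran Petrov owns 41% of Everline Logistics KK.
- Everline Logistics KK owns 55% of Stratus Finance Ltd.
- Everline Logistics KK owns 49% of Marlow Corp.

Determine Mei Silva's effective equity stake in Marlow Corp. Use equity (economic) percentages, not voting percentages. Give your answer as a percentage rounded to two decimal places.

41.51%

Mei reaches Marlow along 2 paths.
Via Juniper → Everline: 100% × 59% × 49% = 28.91%.
Via Basalt: 60% × 21% = 12.6%.
Total: 28.91% + 12.6% = 41.51%.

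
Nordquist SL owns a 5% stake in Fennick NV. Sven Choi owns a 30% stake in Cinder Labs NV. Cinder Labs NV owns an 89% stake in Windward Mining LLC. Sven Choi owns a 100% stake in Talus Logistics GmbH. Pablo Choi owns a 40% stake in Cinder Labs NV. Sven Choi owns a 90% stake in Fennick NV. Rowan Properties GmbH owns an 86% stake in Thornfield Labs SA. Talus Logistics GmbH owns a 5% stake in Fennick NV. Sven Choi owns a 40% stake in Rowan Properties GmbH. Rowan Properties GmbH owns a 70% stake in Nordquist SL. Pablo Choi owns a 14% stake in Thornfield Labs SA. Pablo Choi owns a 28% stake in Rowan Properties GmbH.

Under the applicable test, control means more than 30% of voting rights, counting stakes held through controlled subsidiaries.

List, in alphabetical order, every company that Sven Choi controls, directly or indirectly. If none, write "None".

Sven holds 100% of Talus, so Sven controls Talus.
Sven holds 40% of Rowan, so Sven controls Rowan.
Rowan holds 70% of Nordquist, so Sven controls Nordquist.
Rowan holds 86% of Thornfield, so Sven controls Thornfield.
Nordquist and Sven and Talus together hold 5% + 90% + 5% = 100% of Fennick, so Sven controls Fennick.
No other company's threshold is met.

Fennick NV, Nordquist SL, Rowan Properties GmbH, Talus Logistics GmbH, Thornfield Labs SA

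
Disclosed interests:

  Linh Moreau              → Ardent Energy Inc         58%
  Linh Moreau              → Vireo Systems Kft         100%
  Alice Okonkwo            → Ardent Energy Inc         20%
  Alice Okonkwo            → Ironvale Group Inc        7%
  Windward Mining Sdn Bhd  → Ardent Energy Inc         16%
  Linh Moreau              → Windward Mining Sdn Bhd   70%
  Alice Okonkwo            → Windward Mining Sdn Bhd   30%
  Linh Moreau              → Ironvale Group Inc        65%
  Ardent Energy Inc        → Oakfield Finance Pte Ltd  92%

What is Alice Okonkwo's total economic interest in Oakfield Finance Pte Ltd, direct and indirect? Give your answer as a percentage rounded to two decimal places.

22.82%

Alice reaches Oakfield along 2 paths.
Via Ardent: 20% × 92% = 18.4%.
Via Windward → Ardent: 30% × 16% × 92% = 4.416%.
Total: 18.4% + 4.416% = 22.816%.
Rounded: 22.82%.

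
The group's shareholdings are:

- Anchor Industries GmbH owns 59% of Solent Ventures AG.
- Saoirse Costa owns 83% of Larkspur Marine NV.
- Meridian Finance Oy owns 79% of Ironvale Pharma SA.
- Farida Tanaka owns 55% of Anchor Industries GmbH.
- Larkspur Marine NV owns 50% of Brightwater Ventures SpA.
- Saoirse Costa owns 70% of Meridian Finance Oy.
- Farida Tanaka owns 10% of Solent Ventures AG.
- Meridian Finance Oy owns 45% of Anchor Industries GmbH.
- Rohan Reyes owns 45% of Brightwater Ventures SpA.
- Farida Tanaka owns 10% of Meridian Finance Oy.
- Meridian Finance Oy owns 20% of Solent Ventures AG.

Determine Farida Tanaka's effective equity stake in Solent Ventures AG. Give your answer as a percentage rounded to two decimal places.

47.11%

Farida reaches Solent along 4 paths.
Via Meridian: 10% × 20% = 2%.
Via Anchor: 55% × 59% = 32.45%.
Via Meridian → Anchor: 10% × 45% × 59% = 2.655%.
Direct stake: 10% = 10%.
Total: 2% + 32.45% + 2.655% + 10% = 47.105%.
Rounded: 47.11%.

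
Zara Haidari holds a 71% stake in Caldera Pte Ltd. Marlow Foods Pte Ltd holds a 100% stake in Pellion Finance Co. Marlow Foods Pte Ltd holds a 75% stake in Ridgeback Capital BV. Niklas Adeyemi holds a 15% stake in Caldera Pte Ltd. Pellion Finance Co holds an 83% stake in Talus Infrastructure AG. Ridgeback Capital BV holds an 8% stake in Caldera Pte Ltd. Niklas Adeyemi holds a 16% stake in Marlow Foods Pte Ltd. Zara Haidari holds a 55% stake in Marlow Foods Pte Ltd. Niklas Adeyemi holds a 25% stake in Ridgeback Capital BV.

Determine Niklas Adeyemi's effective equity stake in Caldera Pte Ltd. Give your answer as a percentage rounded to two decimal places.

17.96%

Niklas reaches Caldera along 3 paths.
Via Ridgeback: 25% × 8% = 2%.
Via Marlow → Ridgeback: 16% × 75% × 8% = 0.96%.
Direct stake: 15% = 15%.
Total: 2% + 0.96% + 15% = 17.96%.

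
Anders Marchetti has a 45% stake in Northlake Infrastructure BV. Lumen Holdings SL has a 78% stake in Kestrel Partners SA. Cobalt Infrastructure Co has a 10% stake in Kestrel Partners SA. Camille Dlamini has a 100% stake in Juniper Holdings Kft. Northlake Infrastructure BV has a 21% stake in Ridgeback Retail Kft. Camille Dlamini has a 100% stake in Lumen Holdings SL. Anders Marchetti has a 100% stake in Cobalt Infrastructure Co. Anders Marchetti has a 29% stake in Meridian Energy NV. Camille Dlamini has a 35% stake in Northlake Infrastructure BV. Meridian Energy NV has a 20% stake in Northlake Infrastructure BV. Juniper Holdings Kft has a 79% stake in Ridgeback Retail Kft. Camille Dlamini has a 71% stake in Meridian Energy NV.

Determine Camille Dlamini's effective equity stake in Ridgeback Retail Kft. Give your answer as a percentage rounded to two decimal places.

89.33%

Camille reaches Ridgeback along 3 paths.
Via Northlake: 35% × 21% = 7.35%.
Via Meridian → Northlake: 71% × 20% × 21% = 2.982%.
Via Juniper: 100% × 79% = 79%.
Total: 7.35% + 2.982% + 79% = 89.332%.
Rounded: 89.33%.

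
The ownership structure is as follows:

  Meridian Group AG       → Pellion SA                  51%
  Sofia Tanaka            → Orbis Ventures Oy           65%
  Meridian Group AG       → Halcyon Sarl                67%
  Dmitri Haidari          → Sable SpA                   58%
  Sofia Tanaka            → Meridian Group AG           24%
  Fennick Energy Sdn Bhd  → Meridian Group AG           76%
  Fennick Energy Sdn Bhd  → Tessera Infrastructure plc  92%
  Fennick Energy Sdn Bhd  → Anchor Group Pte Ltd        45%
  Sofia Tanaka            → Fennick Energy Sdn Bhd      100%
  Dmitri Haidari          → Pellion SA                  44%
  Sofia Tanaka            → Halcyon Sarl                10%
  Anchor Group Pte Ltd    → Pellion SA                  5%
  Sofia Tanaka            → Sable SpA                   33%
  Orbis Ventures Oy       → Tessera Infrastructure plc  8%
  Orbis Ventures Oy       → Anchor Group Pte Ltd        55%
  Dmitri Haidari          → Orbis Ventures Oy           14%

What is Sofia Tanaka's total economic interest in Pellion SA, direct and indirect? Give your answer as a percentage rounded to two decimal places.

Sofia reaches Pellion along 4 paths.
Via Orbis → Anchor: 65% × 55% × 5% = 1.7875%.
Via Fennick → Anchor: 100% × 45% × 5% = 2.25%.
Via Fennick → Meridian: 100% × 76% × 51% = 38.76%.
Via Meridian: 24% × 51% = 12.24%.
Total: 1.7875% + 2.25% + 38.76% + 12.24% = 55.0375%.
Rounded: 55.04%.

55.04%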